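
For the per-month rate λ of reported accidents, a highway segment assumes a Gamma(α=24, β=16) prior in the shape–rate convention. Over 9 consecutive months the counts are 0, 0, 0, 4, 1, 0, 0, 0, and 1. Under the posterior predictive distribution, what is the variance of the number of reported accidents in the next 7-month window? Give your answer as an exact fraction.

1344/125

Total count: 0 + 0 + 0 + 4 + 1 + 0 + 0 + 0 + 1 = 6.
Total exposure: 9 months.
By Gamma–Poisson conjugacy, the posterior is Gamma(α + Σx, β + Σt) = Gamma(24 + 6, 16 + 9) = Gamma(30, 25).
The posterior predictive for a window of length T is Negative Binomial with variance T·α'·(β'+T)/β'² = 7·30·32/625 = 1344/125.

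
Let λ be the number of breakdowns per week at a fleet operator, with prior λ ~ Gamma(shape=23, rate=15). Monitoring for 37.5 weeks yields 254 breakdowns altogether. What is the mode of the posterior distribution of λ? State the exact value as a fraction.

Total count 254 over total exposure 37.5 weeks.
The Gamma prior is conjugate for the Poisson rate, so λ | data ~ Gamma(23+254, 15+37.5) = Gamma(277, 105/2).
Posterior mode = (α'−1)/β' = 276/(105/2) = 184/35.

184/35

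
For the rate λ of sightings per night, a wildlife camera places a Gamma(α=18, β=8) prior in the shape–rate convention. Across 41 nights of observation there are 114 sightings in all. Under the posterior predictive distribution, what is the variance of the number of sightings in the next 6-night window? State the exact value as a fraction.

43560/2401

Total count 114 over total exposure 41 nights.
Conjugate update: add total count to the shape and total exposure to the rate, giving Gamma(132, 49).
The posterior predictive for a window of length T is Negative Binomial with variance T·α'·(β'+T)/β'² = 6·132·55/2401 = 43560/2401.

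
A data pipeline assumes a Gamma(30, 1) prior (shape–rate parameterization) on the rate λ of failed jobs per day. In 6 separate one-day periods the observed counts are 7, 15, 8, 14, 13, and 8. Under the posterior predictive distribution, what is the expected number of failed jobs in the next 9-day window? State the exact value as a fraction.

855/7

Total count: 7 + 15 + 8 + 14 + 13 + 8 = 65.
Total exposure: 6 days.
The Gamma prior is conjugate for the Poisson rate, so λ | data ~ Gamma(30+65, 1+6) = Gamma(95, 7).
Predictive mean over a 9-day window = T·E[λ|data] = 9·95/7 = 855/7.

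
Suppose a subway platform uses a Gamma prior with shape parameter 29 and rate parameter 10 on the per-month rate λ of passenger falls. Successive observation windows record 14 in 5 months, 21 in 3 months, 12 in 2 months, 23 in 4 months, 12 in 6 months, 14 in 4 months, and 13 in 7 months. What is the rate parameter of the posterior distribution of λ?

Total count: 14 + 21 + 12 + 23 + 12 + 14 + 13 = 109.
Total exposure: 5 + 3 + 2 + 4 + 6 + 4 + 7 = 31 months.
Gamma(α, β) with Poisson data over total exposure Σt gives posterior Gamma(α+Σx, β+Σt) = Gamma(138, 41).

41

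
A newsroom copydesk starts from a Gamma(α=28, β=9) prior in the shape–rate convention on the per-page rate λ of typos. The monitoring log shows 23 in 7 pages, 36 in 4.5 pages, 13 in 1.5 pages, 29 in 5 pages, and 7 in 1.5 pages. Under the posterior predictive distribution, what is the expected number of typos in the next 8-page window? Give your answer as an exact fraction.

Total count: 23 + 36 + 13 + 29 + 7 = 108.
Total exposure: 7 + 4.5 + 1.5 + 5 + 1.5 = 19.5 pages.
By Gamma–Poisson conjugacy, the posterior is Gamma(α + Σx, β + Σt) = Gamma(28 + 108, 9 + 19.5) = Gamma(136, 57/2).
Predictive mean over an 8-page window = T·E[λ|data] = 8·136/(57/2) = 2176/57.

2176/57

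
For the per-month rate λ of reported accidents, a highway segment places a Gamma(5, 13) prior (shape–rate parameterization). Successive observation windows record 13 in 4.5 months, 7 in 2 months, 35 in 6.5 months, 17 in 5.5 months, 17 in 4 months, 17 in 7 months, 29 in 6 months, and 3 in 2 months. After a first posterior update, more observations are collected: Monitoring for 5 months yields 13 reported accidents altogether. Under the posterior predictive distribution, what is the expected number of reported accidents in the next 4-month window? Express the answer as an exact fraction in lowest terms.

416/37

Total count: 13 + 7 + 35 + 17 + 17 + 17 + 29 + 3 = 138.
Total exposure: 4.5 + 2 + 6.5 + 5.5 + 4 + 7 + 6 + 2 = 37.5 months.
After the first batch: Gamma(5 + 138, 13 + 37.5) = Gamma(143, 101/2).
Total count 13 over total exposure 5 months.
After the second batch: Gamma(143 + 13, 101/2 + 5) = Gamma(156, 111/2).
Predictive mean over a 4-month window = T·E[λ|data] = 4·156/(111/2) = 416/37.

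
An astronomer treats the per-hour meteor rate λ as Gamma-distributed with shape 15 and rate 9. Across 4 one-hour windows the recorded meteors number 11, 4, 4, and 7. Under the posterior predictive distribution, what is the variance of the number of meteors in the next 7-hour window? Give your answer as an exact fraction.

Total count: 11 + 4 + 4 + 7 = 26.
Total exposure: 4 hours.
The Gamma prior is conjugate for the Poisson rate, so λ | data ~ Gamma(15+26, 9+4) = Gamma(41, 13).
The posterior predictive for a window of length T is Negative Binomial with variance T·α'·(β'+T)/β'² = 7·41·20/169 = 5740/169.

5740/169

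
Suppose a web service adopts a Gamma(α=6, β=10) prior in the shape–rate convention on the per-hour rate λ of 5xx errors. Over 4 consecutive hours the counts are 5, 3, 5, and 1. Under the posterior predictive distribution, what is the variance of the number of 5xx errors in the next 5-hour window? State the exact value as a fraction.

475/49

Total count: 5 + 3 + 5 + 1 = 14.
Total exposure: 4 hours.
By Gamma–Poisson conjugacy, the posterior is Gamma(α + Σx, β + Σt) = Gamma(6 + 14, 10 + 4) = Gamma(20, 14).
The posterior predictive for a window of length T is Negative Binomial with variance T·α'·(β'+T)/β'² = 5·20·19/196 = 475/49.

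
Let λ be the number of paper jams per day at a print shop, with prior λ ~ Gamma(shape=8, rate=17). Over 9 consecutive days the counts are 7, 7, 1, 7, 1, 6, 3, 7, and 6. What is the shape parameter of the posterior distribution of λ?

Total count: 7 + 7 + 1 + 7 + 1 + 6 + 3 + 7 + 6 = 45.
Total exposure: 9 days.
Gamma(α, β) with Poisson data over total exposure Σt gives posterior Gamma(α+Σx, β+Σt) = Gamma(53, 26).

53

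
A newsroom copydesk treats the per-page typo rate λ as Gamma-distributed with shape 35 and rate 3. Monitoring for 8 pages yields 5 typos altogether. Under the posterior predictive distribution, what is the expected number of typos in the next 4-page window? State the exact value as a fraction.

Total count 5 over total exposure 8 pages.
By Gamma–Poisson conjugacy, the posterior is Gamma(α + Σx, β + Σt) = Gamma(35 + 5, 3 + 8) = Gamma(40, 11).
Predictive mean over a 4-page window = T·E[λ|data] = 4·40/11 = 160/11.

160/11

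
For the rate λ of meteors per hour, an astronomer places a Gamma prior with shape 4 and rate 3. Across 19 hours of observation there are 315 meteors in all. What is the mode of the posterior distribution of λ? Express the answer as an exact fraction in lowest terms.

Total count 315 over total exposure 19 hours.
By Gamma–Poisson conjugacy, the posterior is Gamma(α + Σx, β + Σt) = Gamma(4 + 315, 3 + 19) = Gamma(319, 22).
Posterior mode = (α'−1)/β' = 318/22 = 159/11.

159/11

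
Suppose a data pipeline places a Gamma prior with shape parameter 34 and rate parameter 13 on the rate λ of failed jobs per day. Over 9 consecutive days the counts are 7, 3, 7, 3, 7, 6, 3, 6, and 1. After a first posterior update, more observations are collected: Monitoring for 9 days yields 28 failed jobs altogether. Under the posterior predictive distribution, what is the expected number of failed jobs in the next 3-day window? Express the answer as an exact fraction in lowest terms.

315/31

Total count: 7 + 3 + 7 + 3 + 7 + 6 + 3 + 6 + 1 = 43.
Total exposure: 9 days.
After the first batch: Gamma(34 + 43, 13 + 9) = Gamma(77, 22).
Total count 28 over total exposure 9 days.
After the second batch: Gamma(77 + 28, 22 + 9) = Gamma(105, 31).
Predictive mean over a 3-day window = T·E[λ|data] = 3·105/31 = 315/31.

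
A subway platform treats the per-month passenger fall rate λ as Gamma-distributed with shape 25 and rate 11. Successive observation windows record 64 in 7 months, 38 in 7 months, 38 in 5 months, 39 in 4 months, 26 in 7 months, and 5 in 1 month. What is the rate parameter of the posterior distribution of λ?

Total count: 64 + 38 + 38 + 39 + 26 + 5 = 210.
Total exposure: 7 + 7 + 5 + 4 + 7 + 1 = 31 months.
By Gamma–Poisson conjugacy, the posterior is Gamma(α + Σx, β + Σt) = Gamma(25 + 210, 11 + 31) = Gamma(235, 42).

42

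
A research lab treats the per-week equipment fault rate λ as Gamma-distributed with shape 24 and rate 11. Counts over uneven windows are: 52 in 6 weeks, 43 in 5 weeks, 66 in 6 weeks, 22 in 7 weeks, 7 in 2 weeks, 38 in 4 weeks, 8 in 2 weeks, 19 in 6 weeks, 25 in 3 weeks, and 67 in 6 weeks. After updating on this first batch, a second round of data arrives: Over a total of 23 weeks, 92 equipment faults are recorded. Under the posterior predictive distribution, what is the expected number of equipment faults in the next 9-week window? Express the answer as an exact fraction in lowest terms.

Total count: 52 + 43 + 66 + 22 + 7 + 38 + 8 + 19 + 25 + 67 = 347.
Total exposure: 6 + 5 + 6 + 7 + 2 + 4 + 2 + 6 + 3 + 6 = 47 weeks.
After the first batch: Gamma(24 + 347, 11 + 47) = Gamma(371, 58).
Total count 92 over total exposure 23 weeks.
After the second batch: Gamma(371 + 92, 58 + 23) = Gamma(463, 81).
Predictive mean over a 9-week window = T·E[λ|data] = 9·463/81 = 463/9.

463/9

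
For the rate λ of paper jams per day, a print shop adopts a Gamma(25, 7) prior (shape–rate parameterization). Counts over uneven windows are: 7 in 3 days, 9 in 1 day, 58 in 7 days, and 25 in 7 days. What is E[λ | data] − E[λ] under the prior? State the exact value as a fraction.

243/175

Total count: 7 + 9 + 58 + 25 = 99.
Total exposure: 3 + 1 + 7 + 7 = 18 days.
Conjugate update: add total count to the shape and total exposure to the rate, giving Gamma(124, 25).
Posterior mean = 124/25 = 124/25; prior mean = 25/7 = 25/7. Difference = 124/25 − 25/7 = 243/175.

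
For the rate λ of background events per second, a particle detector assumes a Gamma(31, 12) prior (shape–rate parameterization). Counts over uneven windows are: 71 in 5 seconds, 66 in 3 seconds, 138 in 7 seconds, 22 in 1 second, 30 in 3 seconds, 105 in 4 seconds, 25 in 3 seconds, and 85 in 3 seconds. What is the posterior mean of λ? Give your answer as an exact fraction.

Total count: 71 + 66 + 138 + 22 + 30 + 105 + 25 + 85 = 542.
Total exposure: 5 + 3 + 7 + 1 + 3 + 4 + 3 + 3 = 29 seconds.
Conjugate update: add total count to the shape and total exposure to the rate, giving Gamma(573, 41).
Posterior mean = α'/β' = 573/41.

573/41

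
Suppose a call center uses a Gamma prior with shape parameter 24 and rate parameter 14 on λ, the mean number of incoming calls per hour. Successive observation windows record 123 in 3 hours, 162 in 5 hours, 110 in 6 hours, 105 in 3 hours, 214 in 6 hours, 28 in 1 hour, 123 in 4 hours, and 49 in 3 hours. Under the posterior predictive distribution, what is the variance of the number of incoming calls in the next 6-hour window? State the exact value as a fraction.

Total count: 123 + 162 + 110 + 105 + 214 + 28 + 123 + 49 = 914.
Total exposure: 3 + 5 + 6 + 3 + 6 + 1 + 4 + 3 = 31 hours.
Posterior: α' = 24 + 914 = 938, β' = 14 + 31 = 45.
The posterior predictive for a window of length T is Negative Binomial with variance T·α'·(β'+T)/β'² = 6·938·51/2025 = 31892/225.

31892/225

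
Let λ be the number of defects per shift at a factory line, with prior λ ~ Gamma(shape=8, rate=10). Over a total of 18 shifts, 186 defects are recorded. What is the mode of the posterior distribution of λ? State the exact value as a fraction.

Total count 186 over total exposure 18 shifts.
The Gamma prior is conjugate for the Poisson rate, so λ | data ~ Gamma(8+186, 10+18) = Gamma(194, 28).
Posterior mode = (α'−1)/β' = 193/28.

193/28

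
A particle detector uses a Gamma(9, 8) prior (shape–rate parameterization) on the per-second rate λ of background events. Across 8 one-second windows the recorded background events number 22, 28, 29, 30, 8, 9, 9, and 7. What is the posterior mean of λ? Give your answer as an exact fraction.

151/16

Total count: 22 + 28 + 29 + 30 + 8 + 9 + 9 + 7 = 142.
Total exposure: 8 seconds.
The Gamma prior is conjugate for the Poisson rate, so λ | data ~ Gamma(9+142, 8+8) = Gamma(151, 16).
Posterior mean = α'/β' = 151/16.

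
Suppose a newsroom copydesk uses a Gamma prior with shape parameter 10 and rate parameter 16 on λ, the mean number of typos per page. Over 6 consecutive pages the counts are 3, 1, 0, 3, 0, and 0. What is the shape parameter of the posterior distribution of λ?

Total count: 3 + 1 + 0 + 3 + 0 + 0 = 7.
Total exposure: 6 pages.
The Gamma prior is conjugate for the Poisson rate, so λ | data ~ Gamma(10+7, 16+6) = Gamma(17, 22).

17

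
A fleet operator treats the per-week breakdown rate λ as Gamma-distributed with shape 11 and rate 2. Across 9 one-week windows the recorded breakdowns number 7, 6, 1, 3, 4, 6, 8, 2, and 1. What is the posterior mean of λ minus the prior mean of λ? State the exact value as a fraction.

Total count: 7 + 6 + 1 + 3 + 4 + 6 + 8 + 2 + 1 = 38.
Total exposure: 9 weeks.
The Gamma prior is conjugate for the Poisson rate, so λ | data ~ Gamma(11+38, 2+9) = Gamma(49, 11).
Posterior mean = 49/11 = 49/11; prior mean = 11/2 = 11/2. Difference = 49/11 − 11/2 = -23/22.

-23/22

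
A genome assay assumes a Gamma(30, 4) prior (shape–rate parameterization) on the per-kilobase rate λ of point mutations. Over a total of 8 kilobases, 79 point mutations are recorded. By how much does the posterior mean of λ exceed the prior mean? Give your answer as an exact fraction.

19/12

Total count 79 over total exposure 8 kilobases.
The Gamma prior is conjugate for the Poisson rate, so λ | data ~ Gamma(30+79, 4+8) = Gamma(109, 12).
Posterior mean = 109/12 = 109/12; prior mean = 30/4 = 15/2. Difference = 109/12 − 15/2 = 19/12.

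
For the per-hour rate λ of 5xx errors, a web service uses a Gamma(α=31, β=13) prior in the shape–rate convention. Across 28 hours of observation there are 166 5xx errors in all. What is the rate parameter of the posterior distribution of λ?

41

Total count 166 over total exposure 28 hours.
Conjugate update: add total count to the shape and total exposure to the rate, giving Gamma(197, 41).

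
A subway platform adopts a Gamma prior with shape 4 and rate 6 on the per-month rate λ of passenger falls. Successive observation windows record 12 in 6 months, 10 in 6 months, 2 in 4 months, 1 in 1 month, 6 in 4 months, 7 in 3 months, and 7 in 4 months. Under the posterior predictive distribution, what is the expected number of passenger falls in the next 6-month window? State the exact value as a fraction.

147/17

Total count: 12 + 10 + 2 + 1 + 6 + 7 + 7 = 45.
Total exposure: 6 + 6 + 4 + 1 + 4 + 3 + 4 = 28 months.
The Gamma prior is conjugate for the Poisson rate, so λ | data ~ Gamma(4+45, 6+28) = Gamma(49, 34).
Predictive mean over a 6-month window = T·E[λ|data] = 6·49/34 = 147/17.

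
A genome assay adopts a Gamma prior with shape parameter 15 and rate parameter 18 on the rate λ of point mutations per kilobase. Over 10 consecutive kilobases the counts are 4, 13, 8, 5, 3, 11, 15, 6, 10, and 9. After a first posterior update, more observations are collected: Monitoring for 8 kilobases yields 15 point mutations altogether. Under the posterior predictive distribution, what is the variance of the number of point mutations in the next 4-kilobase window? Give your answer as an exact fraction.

380/27

Total count: 4 + 13 + 8 + 5 + 3 + 11 + 15 + 6 + 10 + 9 = 84.
Total exposure: 10 kilobases.
After the first batch: Gamma(15 + 84, 18 + 10) = Gamma(99, 28).
Total count 15 over total exposure 8 kilobases.
After the second batch: Gamma(99 + 15, 28 + 8) = Gamma(114, 36).
The posterior predictive for a window of length T is Negative Binomial with variance T·α'·(β'+T)/β'² = 4·114·40/1296 = 380/27.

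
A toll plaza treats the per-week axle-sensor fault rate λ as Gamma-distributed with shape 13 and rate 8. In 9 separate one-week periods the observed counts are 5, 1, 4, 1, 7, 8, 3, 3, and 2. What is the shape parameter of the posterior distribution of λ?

Total count: 5 + 1 + 4 + 1 + 7 + 8 + 3 + 3 + 2 = 34.
Total exposure: 9 weeks.
Conjugate update: add total count to the shape and total exposure to the rate, giving Gamma(47, 17).

47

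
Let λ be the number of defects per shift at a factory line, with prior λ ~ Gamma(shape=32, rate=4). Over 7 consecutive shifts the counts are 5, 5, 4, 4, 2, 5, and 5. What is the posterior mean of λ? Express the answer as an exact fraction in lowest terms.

62/11

Total count: 5 + 5 + 4 + 4 + 2 + 5 + 5 = 30.
Total exposure: 7 shifts.
Gamma(α, β) with Poisson data over total exposure Σt gives posterior Gamma(α+Σx, β+Σt) = Gamma(62, 11).
Posterior mean = α'/β' = 62/11.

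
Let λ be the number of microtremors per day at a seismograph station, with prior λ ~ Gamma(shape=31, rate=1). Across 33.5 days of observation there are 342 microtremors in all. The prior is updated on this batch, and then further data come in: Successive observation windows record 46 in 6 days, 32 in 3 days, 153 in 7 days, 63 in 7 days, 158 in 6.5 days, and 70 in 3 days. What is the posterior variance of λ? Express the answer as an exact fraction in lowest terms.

895/4489

Total count 342 over total exposure 33.5 days.
After the first batch: Gamma(31 + 342, 1 + 33.5) = Gamma(373, 69/2).
Total count: 46 + 32 + 153 + 63 + 158 + 70 = 522.
Total exposure: 6 + 3 + 7 + 7 + 6.5 + 3 = 32.5 days.
After the second batch: Gamma(373 + 522, 69/2 + 32.5) = Gamma(895, 67).
Posterior variance = α'/β'² = 895/4489.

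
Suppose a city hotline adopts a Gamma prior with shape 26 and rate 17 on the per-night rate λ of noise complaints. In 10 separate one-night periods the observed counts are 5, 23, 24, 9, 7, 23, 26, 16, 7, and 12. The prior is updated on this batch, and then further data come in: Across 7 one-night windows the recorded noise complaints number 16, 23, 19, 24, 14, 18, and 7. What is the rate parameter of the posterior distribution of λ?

34

Total count: 5 + 23 + 24 + 9 + 7 + 23 + 26 + 16 + 7 + 12 = 152.
Total exposure: 10 nights.
After the first batch: Gamma(26 + 152, 17 + 10) = Gamma(178, 27).
Total count: 16 + 23 + 19 + 24 + 14 + 18 + 7 = 121.
Total exposure: 7 nights.
After the second batch: Gamma(178 + 121, 27 + 7) = Gamma(299, 34).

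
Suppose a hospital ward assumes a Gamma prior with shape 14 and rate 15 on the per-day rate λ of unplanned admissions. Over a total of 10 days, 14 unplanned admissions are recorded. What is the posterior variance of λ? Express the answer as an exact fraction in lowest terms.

28/625

Total count 14 over total exposure 10 days.
Gamma(α, β) with Poisson data over total exposure Σt gives posterior Gamma(α+Σx, β+Σt) = Gamma(28, 25).
Posterior variance = α'/β'² = 28/625.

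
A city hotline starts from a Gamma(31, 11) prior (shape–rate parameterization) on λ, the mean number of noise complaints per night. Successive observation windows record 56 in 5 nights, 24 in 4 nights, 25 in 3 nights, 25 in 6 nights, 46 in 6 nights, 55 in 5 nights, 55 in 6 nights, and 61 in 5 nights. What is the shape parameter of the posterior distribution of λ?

378

Total count: 56 + 24 + 25 + 25 + 46 + 55 + 55 + 61 = 347.
Total exposure: 5 + 4 + 3 + 6 + 6 + 5 + 6 + 5 = 40 nights.
The Gamma prior is conjugate for the Poisson rate, so λ | data ~ Gamma(31+347, 11+40) = Gamma(378, 51).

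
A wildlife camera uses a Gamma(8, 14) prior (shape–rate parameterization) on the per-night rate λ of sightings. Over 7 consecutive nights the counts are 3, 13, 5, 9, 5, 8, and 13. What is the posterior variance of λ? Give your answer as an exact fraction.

Total count: 3 + 13 + 5 + 9 + 5 + 8 + 13 = 56.
Total exposure: 7 nights.
By Gamma–Poisson conjugacy, the posterior is Gamma(α + Σx, β + Σt) = Gamma(8 + 56, 14 + 7) = Gamma(64, 21).
Posterior variance = α'/β'² = 64/441.

64/441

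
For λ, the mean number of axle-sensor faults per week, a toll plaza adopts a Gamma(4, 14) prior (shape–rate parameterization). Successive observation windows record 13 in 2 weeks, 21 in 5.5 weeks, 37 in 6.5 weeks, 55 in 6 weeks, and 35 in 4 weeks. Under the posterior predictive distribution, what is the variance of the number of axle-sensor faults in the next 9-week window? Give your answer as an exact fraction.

69795/1444

Total count: 13 + 21 + 37 + 55 + 35 = 161.
Total exposure: 2 + 5.5 + 6.5 + 6 + 4 = 24 weeks.
Conjugate update: add total count to the shape and total exposure to the rate, giving Gamma(165, 38).
The posterior predictive for a window of length T is Negative Binomial with variance T·α'·(β'+T)/β'² = 9·165·47/1444 = 69795/1444.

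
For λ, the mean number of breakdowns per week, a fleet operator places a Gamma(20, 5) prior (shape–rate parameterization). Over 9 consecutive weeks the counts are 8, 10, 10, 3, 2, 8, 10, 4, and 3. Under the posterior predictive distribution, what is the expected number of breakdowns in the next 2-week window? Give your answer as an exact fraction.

Total count: 8 + 10 + 10 + 3 + 2 + 8 + 10 + 4 + 3 = 58.
Total exposure: 9 weeks.
Posterior: α' = 20 + 58 = 78, β' = 5 + 9 = 14.
Predictive mean over a 2-week window = T·E[λ|data] = 2·78/14 = 78/7.

78/7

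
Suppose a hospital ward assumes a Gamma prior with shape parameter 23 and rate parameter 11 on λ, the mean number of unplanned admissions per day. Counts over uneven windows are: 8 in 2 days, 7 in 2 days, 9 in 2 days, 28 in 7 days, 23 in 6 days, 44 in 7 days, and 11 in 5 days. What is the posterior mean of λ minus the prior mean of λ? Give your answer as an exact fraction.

239/154

Total count: 8 + 7 + 9 + 28 + 23 + 44 + 11 = 130.
Total exposure: 2 + 2 + 2 + 7 + 6 + 7 + 5 = 31 days.
Gamma(α, β) with Poisson data over total exposure Σt gives posterior Gamma(α+Σx, β+Σt) = Gamma(153, 42).
Posterior mean = 153/42 = 51/14; prior mean = 23/11 = 23/11. Difference = 51/14 − 23/11 = 239/154.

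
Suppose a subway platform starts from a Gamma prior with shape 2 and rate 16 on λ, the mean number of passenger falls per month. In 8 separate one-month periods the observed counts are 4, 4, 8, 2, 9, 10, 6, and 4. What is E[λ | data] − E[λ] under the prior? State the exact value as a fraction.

Total count: 4 + 4 + 8 + 2 + 9 + 10 + 6 + 4 = 47.
Total exposure: 8 months.
Gamma(α, β) with Poisson data over total exposure Σt gives posterior Gamma(α+Σx, β+Σt) = Gamma(49, 24).
Posterior mean = 49/24 = 49/24; prior mean = 2/16 = 1/8. Difference = 49/24 − 1/8 = 23/12.

23/12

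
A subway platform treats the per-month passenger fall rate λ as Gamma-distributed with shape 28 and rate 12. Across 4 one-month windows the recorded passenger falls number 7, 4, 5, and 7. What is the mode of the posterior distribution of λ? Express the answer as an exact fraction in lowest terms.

25/8

Total count: 7 + 4 + 5 + 7 = 23.
Total exposure: 4 months.
Posterior: α' = 28 + 23 = 51, β' = 12 + 4 = 16.
Posterior mode = (α'−1)/β' = 50/16 = 25/8.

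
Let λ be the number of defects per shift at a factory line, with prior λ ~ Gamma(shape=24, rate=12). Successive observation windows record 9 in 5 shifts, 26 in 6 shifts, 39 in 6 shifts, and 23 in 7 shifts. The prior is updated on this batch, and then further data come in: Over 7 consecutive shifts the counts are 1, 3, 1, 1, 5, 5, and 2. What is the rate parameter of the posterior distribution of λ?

43

Total count: 9 + 26 + 39 + 23 = 97.
Total exposure: 5 + 6 + 6 + 7 = 24 shifts.
After the first batch: Gamma(24 + 97, 12 + 24) = Gamma(121, 36).
Total count: 1 + 3 + 1 + 1 + 5 + 5 + 2 = 18.
Total exposure: 7 shifts.
After the second batch: Gamma(121 + 18, 36 + 7) = Gamma(139, 43).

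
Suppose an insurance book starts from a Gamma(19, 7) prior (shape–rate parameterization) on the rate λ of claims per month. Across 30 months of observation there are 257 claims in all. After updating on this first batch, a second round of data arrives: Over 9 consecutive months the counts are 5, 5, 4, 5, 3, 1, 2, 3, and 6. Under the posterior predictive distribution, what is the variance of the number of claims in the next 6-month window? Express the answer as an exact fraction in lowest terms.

Total count 257 over total exposure 30 months.
After the first batch: Gamma(19 + 257, 7 + 30) = Gamma(276, 37).
Total count: 5 + 5 + 4 + 5 + 3 + 1 + 2 + 3 + 6 = 34.
Total exposure: 9 months.
After the second batch: Gamma(276 + 34, 37 + 9) = Gamma(310, 46).
The posterior predictive for a window of length T is Negative Binomial with variance T·α'·(β'+T)/β'² = 6·310·52/2116 = 24180/529.

24180/529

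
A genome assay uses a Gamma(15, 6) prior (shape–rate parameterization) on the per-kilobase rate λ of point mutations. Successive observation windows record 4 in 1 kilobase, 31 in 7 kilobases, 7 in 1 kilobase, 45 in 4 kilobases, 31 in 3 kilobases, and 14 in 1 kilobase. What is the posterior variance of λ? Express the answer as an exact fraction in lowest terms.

Total count: 4 + 31 + 7 + 45 + 31 + 14 = 132.
Total exposure: 1 + 7 + 1 + 4 + 3 + 1 = 17 kilobases.
Posterior: α' = 15 + 132 = 147, β' = 6 + 17 = 23.
Posterior variance = α'/β'² = 147/529.

147/529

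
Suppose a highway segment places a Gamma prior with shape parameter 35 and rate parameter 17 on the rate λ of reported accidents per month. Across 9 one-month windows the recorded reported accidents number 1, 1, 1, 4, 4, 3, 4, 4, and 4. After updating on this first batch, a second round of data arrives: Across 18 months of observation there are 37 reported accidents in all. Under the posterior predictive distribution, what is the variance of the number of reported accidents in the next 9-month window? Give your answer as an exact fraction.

23373/968

Total count: 1 + 1 + 1 + 4 + 4 + 3 + 4 + 4 + 4 = 26.
Total exposure: 9 months.
After the first batch: Gamma(35 + 26, 17 + 9) = Gamma(61, 26).
Total count 37 over total exposure 18 months.
After the second batch: Gamma(61 + 37, 26 + 18) = Gamma(98, 44).
The posterior predictive for a window of length T is Negative Binomial with variance T·α'·(β'+T)/β'² = 9·98·53/1936 = 23373/968.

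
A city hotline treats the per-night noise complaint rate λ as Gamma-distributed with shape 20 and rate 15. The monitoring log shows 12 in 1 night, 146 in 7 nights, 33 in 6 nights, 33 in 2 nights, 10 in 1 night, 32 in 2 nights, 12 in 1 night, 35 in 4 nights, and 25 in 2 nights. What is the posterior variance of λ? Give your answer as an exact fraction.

358/1681

Total count: 12 + 146 + 33 + 33 + 10 + 32 + 12 + 35 + 25 = 338.
Total exposure: 1 + 7 + 6 + 2 + 1 + 2 + 1 + 4 + 2 = 26 nights.
Gamma(α, β) with Poisson data over total exposure Σt gives posterior Gamma(α+Σx, β+Σt) = Gamma(358, 41).
Posterior variance = α'/β'² = 358/1681.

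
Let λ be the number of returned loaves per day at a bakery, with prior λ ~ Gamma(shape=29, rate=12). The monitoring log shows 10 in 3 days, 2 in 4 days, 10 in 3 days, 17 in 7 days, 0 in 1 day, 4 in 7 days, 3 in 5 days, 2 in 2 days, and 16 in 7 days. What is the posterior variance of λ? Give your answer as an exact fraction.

31/867

Total count: 10 + 2 + 10 + 17 + 0 + 4 + 3 + 2 + 16 = 64.
Total exposure: 3 + 4 + 3 + 7 + 1 + 7 + 5 + 2 + 7 = 39 days.
Gamma(α, β) with Poisson data over total exposure Σt gives posterior Gamma(α+Σx, β+Σt) = Gamma(93, 51).
Posterior variance = α'/β'² = 93/2601 = 31/867.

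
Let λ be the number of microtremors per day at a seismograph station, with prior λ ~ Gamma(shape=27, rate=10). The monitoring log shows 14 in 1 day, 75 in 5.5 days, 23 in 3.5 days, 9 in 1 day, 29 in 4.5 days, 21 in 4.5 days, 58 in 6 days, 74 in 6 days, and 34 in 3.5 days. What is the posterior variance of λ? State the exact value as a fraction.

Total count: 14 + 75 + 23 + 9 + 29 + 21 + 58 + 74 + 34 = 337.
Total exposure: 1 + 5.5 + 3.5 + 1 + 4.5 + 4.5 + 6 + 6 + 3.5 = 35.5 days.
By Gamma–Poisson conjugacy, the posterior is Gamma(α + Σx, β + Σt) = Gamma(27 + 337, 10 + 35.5) = Gamma(364, 91/2).
Posterior variance = α'/β'² = 364/(8281/4) = 16/91.

16/91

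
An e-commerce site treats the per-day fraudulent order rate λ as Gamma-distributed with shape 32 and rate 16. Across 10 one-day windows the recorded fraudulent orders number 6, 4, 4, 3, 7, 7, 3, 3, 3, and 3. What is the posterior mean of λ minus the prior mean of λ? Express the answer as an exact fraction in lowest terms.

Total count: 6 + 4 + 4 + 3 + 7 + 7 + 3 + 3 + 3 + 3 = 43.
Total exposure: 10 days.
Gamma(α, β) with Poisson data over total exposure Σt gives posterior Gamma(α+Σx, β+Σt) = Gamma(75, 26).
Posterior mean = 75/26 = 75/26; prior mean = 32/16 = 2. Difference = 75/26 − 2 = 23/26.

23/26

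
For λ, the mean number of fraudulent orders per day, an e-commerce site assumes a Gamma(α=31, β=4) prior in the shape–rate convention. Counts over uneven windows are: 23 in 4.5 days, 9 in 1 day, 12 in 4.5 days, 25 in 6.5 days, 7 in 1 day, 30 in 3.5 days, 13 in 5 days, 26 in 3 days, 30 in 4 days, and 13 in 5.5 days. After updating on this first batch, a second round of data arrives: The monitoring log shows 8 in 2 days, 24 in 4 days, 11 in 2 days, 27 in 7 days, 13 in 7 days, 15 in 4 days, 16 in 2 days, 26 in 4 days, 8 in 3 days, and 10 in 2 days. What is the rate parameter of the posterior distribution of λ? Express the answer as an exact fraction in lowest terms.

Total count: 23 + 9 + 12 + 25 + 7 + 30 + 13 + 26 + 30 + 13 = 188.
Total exposure: 4.5 + 1 + 4.5 + 6.5 + 1 + 3.5 + 5 + 3 + 4 + 5.5 = 38.5 days.
After the first batch: Gamma(31 + 188, 4 + 38.5) = Gamma(219, 85/2).
Total count: 8 + 24 + 11 + 27 + 13 + 15 + 16 + 26 + 8 + 10 = 158.
Total exposure: 2 + 4 + 2 + 7 + 7 + 4 + 2 + 4 + 3 + 2 = 37 days.
After the second batch: Gamma(219 + 158, 85/2 + 37) = Gamma(377, 159/2).

159/2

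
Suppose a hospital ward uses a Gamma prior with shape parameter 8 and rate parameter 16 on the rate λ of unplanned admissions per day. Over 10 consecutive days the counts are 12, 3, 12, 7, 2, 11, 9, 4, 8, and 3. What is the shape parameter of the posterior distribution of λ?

Total count: 12 + 3 + 12 + 7 + 2 + 11 + 9 + 4 + 8 + 3 = 71.
Total exposure: 10 days.
The Gamma prior is conjugate for the Poisson rate, so λ | data ~ Gamma(8+71, 16+10) = Gamma(79, 26).

79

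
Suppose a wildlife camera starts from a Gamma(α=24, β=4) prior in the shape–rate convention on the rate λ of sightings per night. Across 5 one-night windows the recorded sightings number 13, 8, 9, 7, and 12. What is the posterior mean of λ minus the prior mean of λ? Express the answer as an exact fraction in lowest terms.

Total count: 13 + 8 + 9 + 7 + 12 = 49.
Total exposure: 5 nights.
Conjugate update: add total count to the shape and total exposure to the rate, giving Gamma(73, 9).
Posterior mean = 73/9 = 73/9; prior mean = 24/4 = 6. Difference = 73/9 − 6 = 19/9.

19/9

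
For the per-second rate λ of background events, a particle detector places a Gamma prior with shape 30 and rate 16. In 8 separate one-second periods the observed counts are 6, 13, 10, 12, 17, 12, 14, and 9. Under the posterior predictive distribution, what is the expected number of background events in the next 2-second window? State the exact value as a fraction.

41/4

Total count: 6 + 13 + 10 + 12 + 17 + 12 + 14 + 9 = 93.
Total exposure: 8 seconds.
Conjugate update: add total count to the shape and total exposure to the rate, giving Gamma(123, 24).
Predictive mean over a 2-second window = T·E[λ|data] = 2·123/24 = 41/4.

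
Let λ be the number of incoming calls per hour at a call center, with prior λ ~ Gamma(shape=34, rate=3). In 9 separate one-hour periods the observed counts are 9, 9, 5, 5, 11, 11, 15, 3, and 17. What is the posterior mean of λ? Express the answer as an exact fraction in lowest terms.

Total count: 9 + 9 + 5 + 5 + 11 + 11 + 15 + 3 + 17 = 85.
Total exposure: 9 hours.
Posterior: α' = 34 + 85 = 119, β' = 3 + 9 = 12.
Posterior mean = α'/β' = 119/12.

119/12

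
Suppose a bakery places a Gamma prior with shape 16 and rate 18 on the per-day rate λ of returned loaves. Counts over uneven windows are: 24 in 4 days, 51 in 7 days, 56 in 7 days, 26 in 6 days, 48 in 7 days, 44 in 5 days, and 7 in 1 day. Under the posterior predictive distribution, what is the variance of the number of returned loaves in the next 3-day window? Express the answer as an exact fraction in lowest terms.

Total count: 24 + 51 + 56 + 26 + 48 + 44 + 7 = 256.
Total exposure: 4 + 7 + 7 + 6 + 7 + 5 + 1 = 37 days.
Posterior: α' = 16 + 256 = 272, β' = 18 + 37 = 55.
The posterior predictive for a window of length T is Negative Binomial with variance T·α'·(β'+T)/β'² = 3·272·58/3025 = 47328/3025.

47328/3025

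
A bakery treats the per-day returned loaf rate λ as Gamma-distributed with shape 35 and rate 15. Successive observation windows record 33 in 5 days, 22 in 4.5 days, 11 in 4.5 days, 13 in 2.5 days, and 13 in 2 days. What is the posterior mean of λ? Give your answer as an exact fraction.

254/67

Total count: 33 + 22 + 11 + 13 + 13 = 92.
Total exposure: 5 + 4.5 + 4.5 + 2.5 + 2 = 18.5 days.
Posterior: α' = 35 + 92 = 127, β' = 15 + 18.5 = 67/2.
Posterior mean = α'/β' = 127/(67/2) = 254/67.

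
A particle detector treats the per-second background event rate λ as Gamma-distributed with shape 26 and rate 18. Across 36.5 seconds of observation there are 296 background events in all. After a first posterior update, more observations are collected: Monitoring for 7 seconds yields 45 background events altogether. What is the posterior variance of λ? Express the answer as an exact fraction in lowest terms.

Total count 296 over total exposure 36.5 seconds.
After the first batch: Gamma(26 + 296, 18 + 36.5) = Gamma(322, 109/2).
Total count 45 over total exposure 7 seconds.
After the second batch: Gamma(322 + 45, 109/2 + 7) = Gamma(367, 123/2).
Posterior variance = α'/β'² = 367/(15129/4) = 1468/15129.

1468/15129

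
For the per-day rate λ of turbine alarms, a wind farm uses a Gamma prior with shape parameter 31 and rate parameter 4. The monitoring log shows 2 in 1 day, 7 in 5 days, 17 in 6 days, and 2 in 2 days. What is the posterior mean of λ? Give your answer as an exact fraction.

59/18

Total count: 2 + 7 + 17 + 2 = 28.
Total exposure: 1 + 5 + 6 + 2 = 14 days.
Gamma(α, β) with Poisson data over total exposure Σt gives posterior Gamma(α+Σx, β+Σt) = Gamma(59, 18).
Posterior mean = α'/β' = 59/18.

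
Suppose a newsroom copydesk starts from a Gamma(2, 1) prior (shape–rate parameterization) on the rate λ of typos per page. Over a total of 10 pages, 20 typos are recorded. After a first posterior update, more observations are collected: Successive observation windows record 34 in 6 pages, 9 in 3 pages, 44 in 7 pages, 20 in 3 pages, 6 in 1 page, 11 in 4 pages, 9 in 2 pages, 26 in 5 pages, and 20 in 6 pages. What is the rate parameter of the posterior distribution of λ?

Total count 20 over total exposure 10 pages.
After the first batch: Gamma(2 + 20, 1 + 10) = Gamma(22, 11).
Total count: 34 + 9 + 44 + 20 + 6 + 11 + 9 + 26 + 20 = 179.
Total exposure: 6 + 3 + 7 + 3 + 1 + 4 + 2 + 5 + 6 = 37 pages.
After the second batch: Gamma(22 + 179, 11 + 37) = Gamma(201, 48).

48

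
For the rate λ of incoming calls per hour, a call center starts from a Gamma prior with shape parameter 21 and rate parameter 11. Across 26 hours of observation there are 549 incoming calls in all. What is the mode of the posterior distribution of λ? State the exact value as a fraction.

Total count 549 over total exposure 26 hours.
By Gamma–Poisson conjugacy, the posterior is Gamma(α + Σx, β + Σt) = Gamma(21 + 549, 11 + 26) = Gamma(570, 37).
Posterior mode = (α'−1)/β' = 569/37.

569/37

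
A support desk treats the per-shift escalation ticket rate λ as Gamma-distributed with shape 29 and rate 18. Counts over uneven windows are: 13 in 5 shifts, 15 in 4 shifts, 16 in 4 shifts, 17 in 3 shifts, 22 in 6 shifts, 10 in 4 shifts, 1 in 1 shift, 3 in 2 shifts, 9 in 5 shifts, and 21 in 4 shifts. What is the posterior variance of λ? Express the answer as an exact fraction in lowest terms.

39/784

Total count: 13 + 15 + 16 + 17 + 22 + 10 + 1 + 3 + 9 + 21 = 127.
Total exposure: 5 + 4 + 4 + 3 + 6 + 4 + 1 + 2 + 5 + 4 = 38 shifts.
Gamma(α, β) with Poisson data over total exposure Σt gives posterior Gamma(α+Σx, β+Σt) = Gamma(156, 56).
Posterior variance = α'/β'² = 156/3136 = 39/784.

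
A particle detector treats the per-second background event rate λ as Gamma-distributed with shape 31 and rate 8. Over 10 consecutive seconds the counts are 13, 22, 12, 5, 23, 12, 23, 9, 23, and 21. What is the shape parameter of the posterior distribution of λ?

Total count: 13 + 22 + 12 + 5 + 23 + 12 + 23 + 9 + 23 + 21 = 163.
Total exposure: 10 seconds.
The Gamma prior is conjugate for the Poisson rate, so λ | data ~ Gamma(31+163, 8+10) = Gamma(194, 18).

194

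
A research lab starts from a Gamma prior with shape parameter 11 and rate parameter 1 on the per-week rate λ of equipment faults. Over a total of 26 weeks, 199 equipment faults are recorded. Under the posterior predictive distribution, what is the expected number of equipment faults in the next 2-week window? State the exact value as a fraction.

Total count 199 over total exposure 26 weeks.
The Gamma prior is conjugate for the Poisson rate, so λ | data ~ Gamma(11+199, 1+26) = Gamma(210, 27).
Predictive mean over a 2-week window = T·E[λ|data] = 2·210/27 = 140/9.

140/9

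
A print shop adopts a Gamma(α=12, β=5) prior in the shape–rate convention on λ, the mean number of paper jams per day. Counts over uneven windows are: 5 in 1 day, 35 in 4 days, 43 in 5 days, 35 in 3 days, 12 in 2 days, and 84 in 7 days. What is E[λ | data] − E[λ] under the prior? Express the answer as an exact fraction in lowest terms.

Total count: 5 + 35 + 43 + 35 + 12 + 84 = 214.
Total exposure: 1 + 4 + 5 + 3 + 2 + 7 = 22 days.
Posterior: α' = 12 + 214 = 226, β' = 5 + 22 = 27.
Posterior mean = 226/27 = 226/27; prior mean = 12/5 = 12/5. Difference = 226/27 − 12/5 = 806/135.

806/135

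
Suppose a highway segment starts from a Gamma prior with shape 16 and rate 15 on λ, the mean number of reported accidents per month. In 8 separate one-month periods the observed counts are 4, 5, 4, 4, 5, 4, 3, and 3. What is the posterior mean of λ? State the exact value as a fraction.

Total count: 4 + 5 + 4 + 4 + 5 + 4 + 3 + 3 = 32.
Total exposure: 8 months.
Posterior: α' = 16 + 32 = 48, β' = 15 + 8 = 23.
Posterior mean = α'/β' = 48/23.

48/23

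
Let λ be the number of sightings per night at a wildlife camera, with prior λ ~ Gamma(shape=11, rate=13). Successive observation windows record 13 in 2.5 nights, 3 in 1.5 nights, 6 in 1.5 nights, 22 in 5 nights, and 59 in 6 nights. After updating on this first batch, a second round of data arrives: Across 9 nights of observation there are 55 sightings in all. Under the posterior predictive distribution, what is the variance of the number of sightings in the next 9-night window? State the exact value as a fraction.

Total count: 13 + 3 + 6 + 22 + 59 = 103.
Total exposure: 2.5 + 1.5 + 1.5 + 5 + 6 = 16.5 nights.
After the first batch: Gamma(11 + 103, 13 + 16.5) = Gamma(114, 59/2).
Total count 55 over total exposure 9 nights.
After the second batch: Gamma(114 + 55, 59/2 + 9) = Gamma(169, 77/2).
The posterior predictive for a window of length T is Negative Binomial with variance T·α'·(β'+T)/β'² = 9·169·(95/2)/(5929/4) = 288990/5929.

288990/5929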